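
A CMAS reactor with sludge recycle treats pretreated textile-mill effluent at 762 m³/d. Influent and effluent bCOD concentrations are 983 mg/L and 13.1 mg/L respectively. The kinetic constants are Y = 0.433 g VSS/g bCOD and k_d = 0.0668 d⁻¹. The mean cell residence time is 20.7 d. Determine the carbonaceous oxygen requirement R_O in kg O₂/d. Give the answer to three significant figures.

Observed yield with endogenous decay: Y_obs = Y / (1 + k_d·θ_c) = 0.433 / (1 + 0.0668 × 20.7) = 0.433 / 2.383 = 0.1817 g VSS/g bCOD.
Substrate removed = Q·(S₀ − S) = 762 m³/d × (983 − 13.1) g/m³ = 7.39×10^5 g/d = 739.1 kg/d.
Net sludge production P_X = 0.1817 × 739.1 = 134.3 kg VSS/d.
R_O = Q·ΔS − 1.42 P_X = 739.1 − 190.7 = 548.4 kg O₂/d.

R_O ≈ 548 kg O₂/d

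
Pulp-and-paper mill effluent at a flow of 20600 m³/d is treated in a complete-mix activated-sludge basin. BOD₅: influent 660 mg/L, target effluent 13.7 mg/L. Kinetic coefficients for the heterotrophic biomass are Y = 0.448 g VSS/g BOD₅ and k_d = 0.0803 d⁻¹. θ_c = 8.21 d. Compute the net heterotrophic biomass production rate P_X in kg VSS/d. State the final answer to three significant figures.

Correct the yield for decay: Y_obs = Y/(1 + k_d θ_c) = 0.448 / (1 + 0.0803 × 8.21) = 0.448 / 1.659 = 0.2700.
Substrate removed = Q·(S₀ − S) = 20600 m³/d × (660 − 13.7) g/m³ = 1.33×10^7 g/d = 13314 kg/d.
So the net sludge growth is P_X = 0.2700 × 13314 = 3595 kg VSS/d.

P_X ≈ 3590 kg VSS/d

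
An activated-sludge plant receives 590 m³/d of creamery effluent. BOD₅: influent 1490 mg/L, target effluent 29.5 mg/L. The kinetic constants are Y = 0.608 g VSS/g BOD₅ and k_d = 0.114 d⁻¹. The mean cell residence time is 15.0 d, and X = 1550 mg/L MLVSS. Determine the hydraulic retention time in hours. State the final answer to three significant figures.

τ ≈ 76.1 h

Rearranging the biomass balance for a CMAS with decay, V = Y·Q·ΔS·θ_c / [X·(1+k_d θ_c)] = 0.608 × 590 × (1490 − 29.5) × 15.0 / [1550 × (1 + 0.114 × 15.0)] = 7.86×10^6 / 4200 = 1871 m³.
Hydraulic retention time τ = V/Q = 1871 / 590 = 3.171 d = 76.10 h.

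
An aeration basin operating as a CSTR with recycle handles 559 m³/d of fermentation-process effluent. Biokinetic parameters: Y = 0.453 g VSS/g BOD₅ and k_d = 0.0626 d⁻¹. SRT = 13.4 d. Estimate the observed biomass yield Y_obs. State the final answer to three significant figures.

The observed yield is Y_obs = Y/(1 + k_d·θ_c) = 0.453 / (1 + 0.0626 × 13.4) = 0.453 / 1.839 = 0.2464 g VSS per g BOD₅ removed.

Y_obs ≈ 0.246 g VSS/g BOD₅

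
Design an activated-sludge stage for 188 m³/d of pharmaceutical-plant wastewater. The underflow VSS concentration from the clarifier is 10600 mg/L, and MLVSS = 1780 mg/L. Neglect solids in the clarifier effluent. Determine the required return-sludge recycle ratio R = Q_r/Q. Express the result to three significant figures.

R ≈ 0.202

Solids balance on the clarifier gives (1+R)X = R·X_r, so R = X/(X_r − X) = 1780 / (10600 − 1780) = 0.2018.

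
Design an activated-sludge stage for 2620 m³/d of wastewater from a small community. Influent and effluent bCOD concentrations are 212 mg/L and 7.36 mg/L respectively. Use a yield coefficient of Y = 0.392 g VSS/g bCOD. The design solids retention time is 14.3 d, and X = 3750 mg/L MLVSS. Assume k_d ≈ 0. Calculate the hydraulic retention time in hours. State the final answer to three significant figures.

V·X = Y·Q·ΔS·θ_c gives V = 0.392 × 2620 × (212 − 7.36) × 14.3 / 3750 = 801.5 m³.
τ = V/Q = 801.5/2620 = 0.3059 d, or 7.342 h.

τ ≈ 7.34 h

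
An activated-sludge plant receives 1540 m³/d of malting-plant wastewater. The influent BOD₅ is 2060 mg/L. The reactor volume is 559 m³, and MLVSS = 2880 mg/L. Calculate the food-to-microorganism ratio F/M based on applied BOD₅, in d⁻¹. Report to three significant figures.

F/M ≈ 1.97 d⁻¹

F/M = applied load / biomass = Q·S₀/(V·X) = 1540 × 2060 / (559.0 × 2880) = 1.971 d⁻¹.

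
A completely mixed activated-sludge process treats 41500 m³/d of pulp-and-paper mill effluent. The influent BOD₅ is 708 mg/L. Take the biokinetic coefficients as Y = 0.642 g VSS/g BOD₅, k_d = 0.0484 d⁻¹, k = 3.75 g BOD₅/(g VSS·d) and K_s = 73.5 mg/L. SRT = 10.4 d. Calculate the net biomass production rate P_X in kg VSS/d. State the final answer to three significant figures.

P_X ≈ 12500 kg VSS/d

For a completely mixed reactor with recycle the Lawrence–McCarty relation gives S = K_s·(1 + k_d·θ_c) / [θ_c·(Y·k − k_d) − 1] = 73.5 × (1 + 0.0484 × 10.4) / [10.4 × (0.642 × 3.75 − 0.0484) − 1] = 110.5 / 23.53 = 4.695 mg/L.
Y_obs = Y / (1 + k_d θ_c) = 0.642 / (1 + 0.0484 × 10.4) = 0.642 / 1.503 = 0.4270.
Substrate removed = Q·(S₀ − S) = 41500 m³/d × (708 − 4.70) g/m³ = 2.92×10^7 g/d = 29187 kg/d.
So the net sludge growth is P_X = 0.4270 × 29187 = 12464 kg VSS/d.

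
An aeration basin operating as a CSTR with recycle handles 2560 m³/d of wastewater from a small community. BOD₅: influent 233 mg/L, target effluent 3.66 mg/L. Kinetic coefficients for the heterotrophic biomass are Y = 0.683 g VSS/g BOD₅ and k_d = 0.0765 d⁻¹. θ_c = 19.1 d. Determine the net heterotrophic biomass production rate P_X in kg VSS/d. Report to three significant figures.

The observed yield is Y_obs = Y/(1 + k_d·θ_c) = 0.683 / (1 + 0.0765 × 19.1) = 0.683 / 2.461 = 0.2775 g VSS per g BOD₅ removed.
Substrate removed = Q·(S₀ − S) = 2560 m³/d × (233 − 3.66) g/m³ = 5.87×10^5 g/d = 587.1 kg/d.
Net biomass production P_X = Y_obs × Q·(S₀ − S) = 0.2775 × 587.1 = 162.9 kg VSS/d.

P_X ≈ 163 kg VSS/d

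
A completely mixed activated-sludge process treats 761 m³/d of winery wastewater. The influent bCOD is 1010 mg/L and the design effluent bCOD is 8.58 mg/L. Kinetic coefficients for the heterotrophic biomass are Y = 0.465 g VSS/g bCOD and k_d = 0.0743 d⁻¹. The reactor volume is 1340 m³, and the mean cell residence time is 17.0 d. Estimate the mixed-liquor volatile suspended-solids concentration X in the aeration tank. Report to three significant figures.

From V·X·(1 + k_d·θ_c) = Y·Q·(S₀ − S)·θ_c: X = 0.465 × 761 × (1010 − 8.58) × 17.0 / [1340 × (1 + 0.0743 × 17.0)] = 1987 mg/L.

X ≈ 1990 mg/L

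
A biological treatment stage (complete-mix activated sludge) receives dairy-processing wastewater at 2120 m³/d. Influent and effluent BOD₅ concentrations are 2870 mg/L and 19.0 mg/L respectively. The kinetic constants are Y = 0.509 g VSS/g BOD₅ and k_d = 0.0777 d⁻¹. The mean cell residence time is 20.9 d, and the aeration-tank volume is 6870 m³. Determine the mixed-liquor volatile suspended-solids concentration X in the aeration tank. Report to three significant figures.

X ≈ 3570 mg/L

From V·X·(1 + k_d·θ_c) = Y·Q·(S₀ − S)·θ_c: X = 0.509 × 2120 × (2870 − 19.0) × 20.9 / [6870 × (1 + 0.0777 × 20.9)] = 3567 mg/L.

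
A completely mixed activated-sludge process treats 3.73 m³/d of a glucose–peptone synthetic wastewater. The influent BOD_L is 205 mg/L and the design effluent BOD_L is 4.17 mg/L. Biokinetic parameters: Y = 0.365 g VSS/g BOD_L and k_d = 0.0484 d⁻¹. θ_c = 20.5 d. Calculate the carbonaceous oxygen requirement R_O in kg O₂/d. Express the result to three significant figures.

R_O ≈ 0.554 kg O₂/d

The observed yield is Y_obs = Y/(1 + k_d·θ_c) = 0.365 / (1 + 0.0484 × 20.5) = 0.365 / 1.992 = 0.1832 g VSS per g BOD_L removed.
Substrate removed = Q·(S₀ − S) = 3.73 m³/d × (205 − 4.17) g/m³ = 7.49×10^2 g/d = 0.7491 kg/d.
Biomass synthesised: P_X = Y_obs × 0.7491 = 0.1372 kg VSS/d.
R_O = Q·ΔS − 1.42 P_X = 0.7491 − 0.1949 = 0.5542 kg O₂/d.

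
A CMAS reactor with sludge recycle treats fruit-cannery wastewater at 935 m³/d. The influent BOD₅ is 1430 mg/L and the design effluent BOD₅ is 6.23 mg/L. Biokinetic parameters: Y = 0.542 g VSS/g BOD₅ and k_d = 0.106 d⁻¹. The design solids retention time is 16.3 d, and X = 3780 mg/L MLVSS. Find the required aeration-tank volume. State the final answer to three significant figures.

V ≈ 1140 m³

Rearranging the biomass balance for a CMAS with decay, V = Y·Q·ΔS·θ_c / [X·(1+k_d θ_c)] = 0.542 × 935 × (1430 − 6.23) × 16.3 / [3780 × (1 + 0.106 × 16.3)] = 1.18×10^7 / 10311 = 1141 m³.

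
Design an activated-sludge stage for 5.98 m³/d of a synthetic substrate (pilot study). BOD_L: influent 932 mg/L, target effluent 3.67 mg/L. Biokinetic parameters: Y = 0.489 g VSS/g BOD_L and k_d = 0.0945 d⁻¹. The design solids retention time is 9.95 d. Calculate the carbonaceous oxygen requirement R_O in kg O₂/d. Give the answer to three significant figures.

R_O ≈ 3.56 kg O₂/d

Observed yield with endogenous decay: Y_obs = Y / (1 + k_d·θ_c) = 0.489 / (1 + 0.0945 × 9.95) = 0.489 / 1.940 = 0.2520 g VSS/g BOD_L.
Mass of BOD_L removed per day: Q(S₀ − S) = 5.98 × 928.3 g/m³ = 5.551 kg/d.
P_X = Y_obs·Q·(S₀ − S) = 0.2520 × 5.551 = 1.399 kg VSS/d.
R_O = Q·ΔS − 1.42 P_X = 5.551 − 1.987 = 3.565 kg O₂/d.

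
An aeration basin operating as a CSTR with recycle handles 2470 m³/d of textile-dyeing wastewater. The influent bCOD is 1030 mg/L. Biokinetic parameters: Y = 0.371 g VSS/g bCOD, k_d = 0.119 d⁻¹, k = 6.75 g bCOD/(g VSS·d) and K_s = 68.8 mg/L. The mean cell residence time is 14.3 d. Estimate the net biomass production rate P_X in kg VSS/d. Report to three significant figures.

P_X ≈ 347 kg VSS/d

Effluent substrate depends only on kinetics and SRT: S = K_s(1 + k_d θ_c) / [θ_c(Yk − k_d) − 1] = 68.8 × (1 + 0.119 × 14.3) / [14.3 × (0.371 × 6.75 − 0.119) − 1] = 185.9 / 33.11 = 5.614 mg/L.
The observed yield is Y_obs = Y/(1 + k_d·θ_c) = 0.371 / (1 + 0.119 × 14.3) = 0.371 / 2.702 = 0.1373 g VSS per g bCOD removed.
Substrate removed = Q·(S₀ − S) = 2470 m³/d × (1030 − 5.61) g/m³ = 2.53×10^6 g/d = 2530 kg/d.
So the net sludge growth is P_X = 0.1373 × 2530 = 347.5 kg VSS/d.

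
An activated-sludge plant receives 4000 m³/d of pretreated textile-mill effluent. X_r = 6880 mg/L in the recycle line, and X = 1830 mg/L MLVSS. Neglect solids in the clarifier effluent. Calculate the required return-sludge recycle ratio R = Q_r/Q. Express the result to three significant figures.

Mass balance around the secondary clarifier (neglecting effluent solids): R = X / (X_r − X) = 1830 / (6880 − 1830) = 0.3624.

R ≈ 0.362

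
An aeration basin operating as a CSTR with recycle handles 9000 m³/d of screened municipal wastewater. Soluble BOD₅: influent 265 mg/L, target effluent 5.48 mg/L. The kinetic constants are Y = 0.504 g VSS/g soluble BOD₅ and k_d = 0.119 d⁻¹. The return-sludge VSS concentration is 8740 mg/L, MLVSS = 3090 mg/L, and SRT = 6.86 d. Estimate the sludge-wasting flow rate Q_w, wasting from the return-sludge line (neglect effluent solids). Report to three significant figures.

From the SRT design equation V = Y Q (S₀−S) θ_c / [X (1 + k_d θ_c)] = 0.504 × 9000 × (265 − 5.48) × 6.86 / [3090 × (1 + 0.119 × 6.86)] = 8.08×10^6 / 5612 = 1439 m³.
θ_c = V·X/(Q_w·X_r) when wasting from the recycle, so Q_w = V·X/(θ_c·X_r) = 1439 × 3090 / (6.86 × 8740) = 74.15 m³/d.

Q_w ≈ 74.2 m³/d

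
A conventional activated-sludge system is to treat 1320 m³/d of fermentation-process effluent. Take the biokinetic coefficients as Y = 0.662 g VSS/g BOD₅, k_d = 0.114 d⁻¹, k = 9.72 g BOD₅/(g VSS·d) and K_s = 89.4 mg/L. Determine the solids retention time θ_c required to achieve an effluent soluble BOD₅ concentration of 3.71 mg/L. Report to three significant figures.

Specific growth rate at S = 3.71 mg/L: μ = YkS/(K_s+S) = 0.662·9.72·3.71/(89.4+3.71) = 0.2564 d⁻¹.
θ_c = 1/(μ − k_d) = 1/(0.2564 − 0.114) = 1/0.1424 = 7.023 d.

θ_c ≈ 7.02 d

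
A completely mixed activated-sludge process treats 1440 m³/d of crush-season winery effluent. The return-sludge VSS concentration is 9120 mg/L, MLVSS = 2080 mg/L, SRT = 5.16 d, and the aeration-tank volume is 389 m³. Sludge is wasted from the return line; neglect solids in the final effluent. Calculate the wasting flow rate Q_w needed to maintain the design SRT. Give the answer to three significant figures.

θ_c = V·X/(Q_w·X_r) when wasting from the recycle, so Q_w = V·X/(θ_c·X_r) = 389.0 × 2080 / (5.16 × 9120) = 17.19 m³/d.

Q_w ≈ 17.2 m³/d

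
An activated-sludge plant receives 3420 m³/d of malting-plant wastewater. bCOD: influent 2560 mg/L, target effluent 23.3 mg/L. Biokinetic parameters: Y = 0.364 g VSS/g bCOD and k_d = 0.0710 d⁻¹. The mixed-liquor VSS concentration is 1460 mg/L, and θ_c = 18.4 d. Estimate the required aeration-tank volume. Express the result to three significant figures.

V ≈ 17300 m³

Rearranging the biomass balance for a CMAS with decay, V = Y·Q·ΔS·θ_c / [X·(1+k_d θ_c)] = 0.364 × 3420 × (2560 − 23.3) × 18.4 / [1460 × (1 + 0.0710 × 18.4)] = 5.81×10^7 / 3367 = 17255 m³.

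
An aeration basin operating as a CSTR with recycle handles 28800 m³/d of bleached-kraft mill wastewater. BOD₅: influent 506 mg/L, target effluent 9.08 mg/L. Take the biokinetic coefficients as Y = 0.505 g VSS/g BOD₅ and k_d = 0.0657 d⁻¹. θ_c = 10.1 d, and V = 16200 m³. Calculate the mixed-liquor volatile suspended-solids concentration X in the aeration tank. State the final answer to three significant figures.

X = Y·Q·ΔS·θ_c / [V·(1 + k_d θ_c)] = 0.505 × 28800 × (506 − 9.08) × 10.1 / [16200 × (1 + 0.0657 × 10.1)] = 2709 mg/L.

X ≈ 2710 mg/L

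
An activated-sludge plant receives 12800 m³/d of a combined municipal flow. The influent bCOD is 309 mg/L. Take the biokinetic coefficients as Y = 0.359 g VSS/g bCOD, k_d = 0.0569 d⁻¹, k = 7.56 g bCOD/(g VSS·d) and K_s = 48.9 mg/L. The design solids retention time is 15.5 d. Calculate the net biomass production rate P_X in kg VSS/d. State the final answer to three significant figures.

For a completely mixed reactor with recycle the Lawrence–McCarty relation gives S = K_s·(1 + k_d·θ_c) / [θ_c·(Y·k − k_d) − 1] = 48.9 × (1 + 0.0569 × 15.5) / [15.5 × (0.359 × 7.56 − 0.0569) − 1] = 92.03 / 40.19 = 2.290 mg/L.
The observed yield is Y_obs = Y/(1 + k_d·θ_c) = 0.359 / (1 + 0.0569 × 15.5) = 0.359 / 1.882 = 0.1908 g VSS per g bCOD removed.
ΔS = 309 − 2.29 = 306.7 mg/L, so the substrate removal rate is 12800 × 306.7/1000 = 3926 kg bCOD/d.
Net biomass production P_X = Y_obs × Q·(S₀ − S) = 0.1908 × 3926 = 748.9 kg VSS/d.

P_X ≈ 749 kg VSS/d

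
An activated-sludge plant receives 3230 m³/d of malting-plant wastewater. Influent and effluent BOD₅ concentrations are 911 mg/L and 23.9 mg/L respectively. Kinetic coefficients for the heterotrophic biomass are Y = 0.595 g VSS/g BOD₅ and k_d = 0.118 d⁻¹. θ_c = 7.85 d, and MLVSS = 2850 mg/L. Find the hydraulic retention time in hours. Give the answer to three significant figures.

From the SRT design equation V = Y Q (S₀−S) θ_c / [X (1 + k_d θ_c)] = 0.595 × 3230 × (911 − 23.9) × 7.85 / [2850 × (1 + 0.118 × 7.85)] = 1.34×10^7 / 5490 = 2438 m³.
Hydraulic retention time τ = V/Q = 2438 / 3230 = 0.7547 d = 18.11 h.

τ ≈ 18.1 h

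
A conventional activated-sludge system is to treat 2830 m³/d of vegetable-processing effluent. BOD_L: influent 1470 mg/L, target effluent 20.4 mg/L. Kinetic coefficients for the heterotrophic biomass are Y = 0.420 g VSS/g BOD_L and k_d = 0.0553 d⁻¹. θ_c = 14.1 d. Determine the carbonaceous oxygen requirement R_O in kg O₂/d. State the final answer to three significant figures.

The observed yield is Y_obs = Y/(1 + k_d·θ_c) = 0.420 / (1 + 0.0553 × 14.1) = 0.420 / 1.780 = 0.2360 g VSS per g BOD_L removed.
Q·(S₀ − S) = 2830 × (1470 − 20.4) × 10⁻³ = 4102 kg/d removed.
Net sludge production P_X = 0.2360 × 4102 = 968.1 kg VSS/d.
R_O = Q·ΔS − 1.42 P_X = 4102 − 1375 = 2728 kg O₂/d.

R_O ≈ 2730 kg O₂/d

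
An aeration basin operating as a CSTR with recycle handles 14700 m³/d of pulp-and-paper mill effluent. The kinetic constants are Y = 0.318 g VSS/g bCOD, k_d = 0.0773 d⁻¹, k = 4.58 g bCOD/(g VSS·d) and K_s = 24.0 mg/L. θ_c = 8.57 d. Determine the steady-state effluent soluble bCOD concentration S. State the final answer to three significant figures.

S ≈ 3.69 mg/L

For a completely mixed reactor with recycle the Lawrence–McCarty relation gives S = K_s·(1 + k_d·θ_c) / [θ_c·(Y·k − k_d) − 1] = 24.0 × (1 + 0.0773 × 8.57) / [8.57 × (0.318 × 4.58 − 0.0773) − 1] = 39.90 / 10.82 = 3.688 mg/L.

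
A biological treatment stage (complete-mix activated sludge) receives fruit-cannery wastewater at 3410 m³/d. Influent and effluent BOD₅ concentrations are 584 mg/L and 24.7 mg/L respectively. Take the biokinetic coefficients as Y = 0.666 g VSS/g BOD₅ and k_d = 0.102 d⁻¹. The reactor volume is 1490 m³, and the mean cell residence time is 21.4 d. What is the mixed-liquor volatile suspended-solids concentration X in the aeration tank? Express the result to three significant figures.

X ≈ 5730 mg/L

Solving the biomass balance for X: X = Y Q (S₀−S) θ_c / [V (1+k_d θ_c)] = 0.666 × 3410 × (584 − 24.7) × 21.4 / [1490 × (1 + 0.102 × 21.4)] = 5732 mg/L.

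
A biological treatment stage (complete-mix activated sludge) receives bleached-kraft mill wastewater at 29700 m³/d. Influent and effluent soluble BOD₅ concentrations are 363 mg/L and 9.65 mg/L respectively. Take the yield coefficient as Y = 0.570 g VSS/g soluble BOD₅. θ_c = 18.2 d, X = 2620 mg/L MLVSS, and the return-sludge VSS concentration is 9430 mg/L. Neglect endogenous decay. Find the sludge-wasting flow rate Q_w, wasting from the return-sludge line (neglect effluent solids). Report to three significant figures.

Biomass mass balance (decay neglected): V·X = Y·Q·(S₀ − S)·θ_c, so V = 0.570 × 29700 × (363 − 9.65) × 18.2 / 2620 = 41553 m³.
Wasting from the return line (neglecting effluent solids): Q_w = V·X / (θ_c·X_r) = 41553 × 2620 / (18.2 × 9430) = 634.3 m³/d.

Q_w ≈ 634 m³/d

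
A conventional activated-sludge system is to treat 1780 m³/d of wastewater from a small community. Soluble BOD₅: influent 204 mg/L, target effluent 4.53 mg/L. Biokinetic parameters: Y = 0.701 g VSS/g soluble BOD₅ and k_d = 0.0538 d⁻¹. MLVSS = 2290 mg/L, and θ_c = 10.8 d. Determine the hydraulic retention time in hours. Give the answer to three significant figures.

Steady-state biomass mass balance: V·X·(1 + k_d·θ_c) = Y·Q·(S₀ − S)·θ_c, so V = 0.701 × 1780 × (204 − 4.53) × 10.8 / [2290 × (1 + 0.0538 × 10.8)] = 2.69×10^6 / 3621 = 742.4 m³.
τ = V/Q = 742.4/1780 = 0.4171 d, or 10.01 h.

τ ≈ 10.0 h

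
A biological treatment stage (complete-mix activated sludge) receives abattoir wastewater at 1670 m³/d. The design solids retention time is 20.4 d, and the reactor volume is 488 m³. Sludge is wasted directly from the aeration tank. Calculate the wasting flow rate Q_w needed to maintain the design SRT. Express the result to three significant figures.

Q_w ≈ 23.9 m³/d

With mixed-liquor wasting, θ_c = V/Q_w, so Q_w = V/θ_c = 488.0/20.4 = 23.92 m³/d.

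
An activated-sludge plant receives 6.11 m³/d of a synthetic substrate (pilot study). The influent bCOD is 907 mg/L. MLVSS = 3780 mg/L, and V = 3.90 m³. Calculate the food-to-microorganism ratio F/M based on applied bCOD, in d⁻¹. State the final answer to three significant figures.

F/M ≈ 0.376 d⁻¹

F/M = Q·S₀ / (V·X) = 6.11 × 907 / (3.900 × 3780) = 0.3759 g bCOD·(g VSS·d)⁻¹.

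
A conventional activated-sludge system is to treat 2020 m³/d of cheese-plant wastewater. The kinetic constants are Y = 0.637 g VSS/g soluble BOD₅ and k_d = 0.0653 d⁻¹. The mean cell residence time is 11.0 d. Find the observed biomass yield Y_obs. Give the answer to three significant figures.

Y_obs ≈ 0.371 g VSS/g soluble BOD₅

Correct the yield for decay: Y_obs = Y/(1 + k_d θ_c) = 0.637 / (1 + 0.0653 × 11.0) = 0.637 / 1.718 = 0.3707.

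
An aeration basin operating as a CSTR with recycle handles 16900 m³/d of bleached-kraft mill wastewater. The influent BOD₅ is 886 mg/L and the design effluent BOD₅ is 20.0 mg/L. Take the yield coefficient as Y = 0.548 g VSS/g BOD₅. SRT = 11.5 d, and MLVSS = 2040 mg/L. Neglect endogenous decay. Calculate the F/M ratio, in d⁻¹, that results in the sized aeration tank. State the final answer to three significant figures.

V·X = Y·Q·ΔS·θ_c gives V = 0.548 × 16900 × (886 − 20.0) × 11.5 / 2040 = 45212 m³.
F/M = Q·S₀ / (V·X) = 16900 × 886 / (45212 × 2040) = 0.1623 g BOD₅·(g VSS·d)⁻¹.

F/M ≈ 0.162 d⁻¹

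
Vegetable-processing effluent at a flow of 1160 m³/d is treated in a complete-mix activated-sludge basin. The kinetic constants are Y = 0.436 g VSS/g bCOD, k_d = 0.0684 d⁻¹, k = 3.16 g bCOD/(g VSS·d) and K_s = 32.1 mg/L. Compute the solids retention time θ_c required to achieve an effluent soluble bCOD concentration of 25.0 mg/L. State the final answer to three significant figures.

θ_c ≈ 1.87 d

Specific growth rate at S = 25.0 mg/L: μ = YkS/(K_s+S) = 0.436·3.16·25.0/(32.1+25.0) = 0.6032 d⁻¹.
1/θ_c = 0.6032 − 0.0684 = 0.5348 d⁻¹, so θ_c = 1.870 d.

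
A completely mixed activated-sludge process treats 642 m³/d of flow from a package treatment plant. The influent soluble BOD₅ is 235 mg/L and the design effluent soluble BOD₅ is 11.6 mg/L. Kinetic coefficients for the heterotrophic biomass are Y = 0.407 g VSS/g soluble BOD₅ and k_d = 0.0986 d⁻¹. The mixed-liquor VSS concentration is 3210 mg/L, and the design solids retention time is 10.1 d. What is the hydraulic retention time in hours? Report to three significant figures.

τ ≈ 3.44 h

Rearranging the biomass balance for a CMAS with decay, V = Y·Q·ΔS·θ_c / [X·(1+k_d θ_c)] = 0.407 × 642 × (235 − 11.6) × 10.1 / [3210 × (1 + 0.0986 × 10.1)] = 5.9×10^5 / 6407 = 92.02 m³.
τ = V/Q = 92.02/642 = 0.1433 d, or 3.440 h.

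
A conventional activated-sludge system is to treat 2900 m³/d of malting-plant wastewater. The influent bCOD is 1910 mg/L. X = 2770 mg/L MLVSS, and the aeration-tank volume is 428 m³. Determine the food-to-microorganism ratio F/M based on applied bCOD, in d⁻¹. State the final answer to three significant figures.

Food-to-microorganism ratio F/M = Q S₀ / (V X) = 2900 × 1910 / (428.0 × 2770) = 4.672 d⁻¹.

F/M ≈ 4.67 d⁻¹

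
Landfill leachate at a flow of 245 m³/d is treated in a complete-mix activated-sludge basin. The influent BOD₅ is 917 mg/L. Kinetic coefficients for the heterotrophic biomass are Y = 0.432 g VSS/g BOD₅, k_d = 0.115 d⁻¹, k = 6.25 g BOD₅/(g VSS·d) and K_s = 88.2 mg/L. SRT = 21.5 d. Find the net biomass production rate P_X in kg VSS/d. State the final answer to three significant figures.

P_X ≈ 27.8 kg VSS/d

From the Monod/SRT balance for a CMAS, S = K_s·(1+k_d θ_c)/[θ_c·(Y k − k_d) − 1] = 88.2 × (1 + 0.115 × 21.5) / [21.5 × (0.432 × 6.25 − 0.115) − 1] = 306.3 / 54.58 = 5.612 mg/L.
Observed yield with endogenous decay: Y_obs = Y / (1 + k_d·θ_c) = 0.432 / (1 + 0.115 × 21.5) = 0.432 / 3.473 = 0.1244 g VSS/g BOD₅.
ΔS = 917 − 5.61 = 911.4 mg/L, so the substrate removal rate is 245 × 911.4/1000 = 223.3 kg BOD₅/d.
Net biomass production P_X = Y_obs × Q·(S₀ − S) = 0.1244 × 223.3 = 27.78 kg VSS/d.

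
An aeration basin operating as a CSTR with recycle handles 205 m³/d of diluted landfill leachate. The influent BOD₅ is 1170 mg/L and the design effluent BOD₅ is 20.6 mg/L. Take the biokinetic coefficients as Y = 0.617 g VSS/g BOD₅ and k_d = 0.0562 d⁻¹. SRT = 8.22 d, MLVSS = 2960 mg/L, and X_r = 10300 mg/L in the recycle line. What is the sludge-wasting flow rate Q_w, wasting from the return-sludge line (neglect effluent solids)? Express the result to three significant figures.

Q_w ≈ 9.65 m³/d

From the SRT design equation V = Y Q (S₀−S) θ_c / [X (1 + k_d θ_c)] = 0.617 × 205 × (1170 − 20.6) × 8.22 / [2960 × (1 + 0.0562 × 8.22)] = 1.2×10^6 / 4327 = 276.2 m³.
θ_c = V·X/(Q_w·X_r) when wasting from the recycle, so Q_w = V·X/(θ_c·X_r) = 276.2 × 2960 / (8.22 × 10300) = 9.655 m³/d.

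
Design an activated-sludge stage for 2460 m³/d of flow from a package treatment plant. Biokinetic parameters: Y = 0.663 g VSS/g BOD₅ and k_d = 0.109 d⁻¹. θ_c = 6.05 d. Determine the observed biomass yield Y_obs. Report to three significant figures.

Y_obs ≈ 0.400 g VSS/g BOD₅

Correct the yield for decay: Y_obs = Y/(1 + k_d θ_c) = 0.663 / (1 + 0.109 × 6.05) = 0.663 / 1.659 = 0.3995.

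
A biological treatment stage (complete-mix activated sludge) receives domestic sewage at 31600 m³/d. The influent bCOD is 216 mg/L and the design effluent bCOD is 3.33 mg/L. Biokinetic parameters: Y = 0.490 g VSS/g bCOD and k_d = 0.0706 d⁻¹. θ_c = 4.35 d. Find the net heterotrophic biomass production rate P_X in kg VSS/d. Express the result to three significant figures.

P_X ≈ 2520 kg VSS/d

Correct the yield for decay: Y_obs = Y/(1 + k_d θ_c) = 0.490 / (1 + 0.0706 × 4.35) = 0.490 / 1.307 = 0.3749.
Mass of bCOD removed per day: Q(S₀ − S) = 31600 × 212.7 g/m³ = 6720 kg/d.
Biomass produced: P_X = Y_obs·Q·ΔS = 0.3749 × 6720 ≈ 2519 kg VSS/d.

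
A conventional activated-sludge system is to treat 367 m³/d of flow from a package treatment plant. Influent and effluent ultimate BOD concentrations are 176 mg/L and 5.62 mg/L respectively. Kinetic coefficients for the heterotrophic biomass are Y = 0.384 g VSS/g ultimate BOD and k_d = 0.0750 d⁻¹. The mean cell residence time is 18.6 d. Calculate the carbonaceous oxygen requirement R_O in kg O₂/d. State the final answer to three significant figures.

R_O ≈ 48.3 kg O₂/d

Observed yield with endogenous decay: Y_obs = Y / (1 + k_d·θ_c) = 0.384 / (1 + 0.0750 × 18.6) = 0.384 / 2.395 = 0.1603 g VSS/g ultimate BOD.
Mass of ultimate BOD removed per day: Q(S₀ − S) = 367 × 170.4 g/m³ = 62.53 kg/d.
P_X = Y_obs·Q·(S₀ − S) = 0.1603 × 62.53 = 10.03 kg VSS/d.
R_O = Q·ΔS − 1.42 P_X = 62.53 − 14.24 = 48.29 kg O₂/d.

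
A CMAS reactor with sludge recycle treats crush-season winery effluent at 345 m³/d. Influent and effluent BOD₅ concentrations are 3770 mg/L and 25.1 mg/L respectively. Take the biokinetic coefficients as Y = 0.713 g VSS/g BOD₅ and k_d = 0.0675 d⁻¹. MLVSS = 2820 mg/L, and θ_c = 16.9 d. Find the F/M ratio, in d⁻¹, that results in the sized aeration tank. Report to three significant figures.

Rearranging the biomass balance for a CMAS with decay, V = Y·Q·ΔS·θ_c / [X·(1+k_d θ_c)] = 0.713 × 345 × (3770 − 25.1) × 16.9 / [2820 × (1 + 0.0675 × 16.9)] = 1.56×10^7 / 6037 = 2579 m³.
Food-to-microorganism ratio F/M = Q S₀ / (V X) = 345 × 3770 / (2579 × 2820) = 0.1789 d⁻¹.

F/M ≈ 0.179 d⁻¹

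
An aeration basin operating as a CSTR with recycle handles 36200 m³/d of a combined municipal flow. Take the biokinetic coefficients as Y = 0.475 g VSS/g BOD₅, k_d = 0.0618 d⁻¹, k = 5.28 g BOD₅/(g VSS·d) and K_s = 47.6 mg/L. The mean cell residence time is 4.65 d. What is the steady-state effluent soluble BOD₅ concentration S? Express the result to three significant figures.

S ≈ 5.91 mg/L

From the Monod/SRT balance for a CMAS, S = K_s·(1+k_d θ_c)/[θ_c·(Y k − k_d) − 1] = 47.6 × (1 + 0.0618 × 4.65) / [4.65 × (0.475 × 5.28 − 0.0618) − 1] = 61.28 / 10.37 = 5.906 mg/L.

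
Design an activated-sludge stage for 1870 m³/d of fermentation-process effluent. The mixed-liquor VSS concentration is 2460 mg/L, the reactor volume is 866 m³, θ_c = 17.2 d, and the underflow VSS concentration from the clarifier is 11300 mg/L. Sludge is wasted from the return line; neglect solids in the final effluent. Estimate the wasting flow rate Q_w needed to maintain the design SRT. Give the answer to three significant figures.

Q_w = (V·X)/(θ_c X_r) = 866.0 × 2460 / (17.2 × 11300) = 10.96 m³/d.

Q_w ≈ 11.0 m³/d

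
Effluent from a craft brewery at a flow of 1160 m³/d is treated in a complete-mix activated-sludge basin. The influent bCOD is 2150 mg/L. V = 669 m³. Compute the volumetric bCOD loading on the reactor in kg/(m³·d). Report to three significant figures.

L_v ≈ 3.73 kg bCOD/(m³·d)

L_v = Q S₀ / V = 1160 × 2150 × 10⁻³ / 669.0 = 3.728 kg/(m³·d).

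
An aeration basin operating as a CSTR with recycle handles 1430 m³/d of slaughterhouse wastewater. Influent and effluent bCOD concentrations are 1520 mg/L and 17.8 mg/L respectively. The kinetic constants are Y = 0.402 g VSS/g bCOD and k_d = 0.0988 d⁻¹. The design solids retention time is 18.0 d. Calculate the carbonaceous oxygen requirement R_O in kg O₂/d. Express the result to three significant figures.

The observed yield is Y_obs = Y/(1 + k_d·θ_c) = 0.402 / (1 + 0.0988 × 18.0) = 0.402 / 2.778 = 0.1447 g VSS per g bCOD removed.
Mass of bCOD removed per day: Q(S₀ − S) = 1430 × 1502 g/m³ = 2148 kg/d.
Biomass synthesised: P_X = Y_obs × 2148 = 310.8 kg VSS/d.
R_O = Q·(S₀ − S) − 1.42·P_X = 2148 − 1.42 × 310.8 = 1707 kg O₂/d.

R_O ≈ 1710 kg O₂/d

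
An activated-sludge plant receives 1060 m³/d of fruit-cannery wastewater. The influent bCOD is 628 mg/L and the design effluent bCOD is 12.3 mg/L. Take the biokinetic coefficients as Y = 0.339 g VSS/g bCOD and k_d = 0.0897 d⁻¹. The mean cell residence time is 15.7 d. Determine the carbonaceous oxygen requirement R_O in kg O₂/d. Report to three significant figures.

Observed yield with endogenous decay: Y_obs = Y / (1 + k_d·θ_c) = 0.339 / (1 + 0.0897 × 15.7) = 0.339 / 2.408 = 0.1408 g VSS/g bCOD.
Q·(S₀ − S) = 1060 × (628 − 12.3) × 10⁻³ = 652.6 kg/d removed.
Biomass synthesised: P_X = Y_obs × 652.6 = 91.87 kg VSS/d.
R_O = Q·(S₀ − S) − 1.42·P_X = 652.6 − 1.42 × 91.87 = 522.2 kg O₂/d.

R_O ≈ 522 kg O₂/d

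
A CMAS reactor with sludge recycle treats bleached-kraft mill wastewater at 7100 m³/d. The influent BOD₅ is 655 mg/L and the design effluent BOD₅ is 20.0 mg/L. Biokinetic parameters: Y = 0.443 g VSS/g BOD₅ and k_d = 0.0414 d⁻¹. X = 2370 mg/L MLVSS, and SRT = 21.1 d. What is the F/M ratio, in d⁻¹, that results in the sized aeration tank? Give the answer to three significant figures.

From the SRT design equation V = Y Q (S₀−S) θ_c / [X (1 + k_d θ_c)] = 0.443 × 7100 × (655 − 20.0) × 21.1 / [2370 × (1 + 0.0414 × 21.1)] = 4.21×10^7 / 4440 = 9491 m³.
F/M = applied load / biomass = Q·S₀/(V·X) = 7100 × 655 / (9491 × 2370) = 0.2067 d⁻¹.

F/M ≈ 0.207 d⁻¹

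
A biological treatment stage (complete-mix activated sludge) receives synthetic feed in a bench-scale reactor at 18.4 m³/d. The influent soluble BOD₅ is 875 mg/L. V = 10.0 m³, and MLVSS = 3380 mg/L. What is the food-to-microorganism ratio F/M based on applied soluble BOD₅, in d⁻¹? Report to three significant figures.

F/M ≈ 0.476 d⁻¹

Food-to-microorganism ratio F/M = Q S₀ / (V X) = 18.4 × 875 / (10.00 × 3380) = 0.4763 d⁻¹.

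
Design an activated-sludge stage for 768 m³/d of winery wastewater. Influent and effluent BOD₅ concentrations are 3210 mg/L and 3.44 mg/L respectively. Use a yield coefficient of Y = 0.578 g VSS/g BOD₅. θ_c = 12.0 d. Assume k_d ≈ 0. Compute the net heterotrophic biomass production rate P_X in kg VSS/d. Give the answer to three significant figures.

P_X ≈ 1420 kg VSS/d

With endogenous decay neglected, the observed yield equals the true yield: Y_obs = Y = 0.578 g VSS/g BOD₅.
Mass of BOD₅ removed per day: Q(S₀ − S) = 768 × 3207 g/m³ = 2463 kg/d.
So the net sludge growth is P_X = 0.5780 × 2463 = 1423 kg VSS/d.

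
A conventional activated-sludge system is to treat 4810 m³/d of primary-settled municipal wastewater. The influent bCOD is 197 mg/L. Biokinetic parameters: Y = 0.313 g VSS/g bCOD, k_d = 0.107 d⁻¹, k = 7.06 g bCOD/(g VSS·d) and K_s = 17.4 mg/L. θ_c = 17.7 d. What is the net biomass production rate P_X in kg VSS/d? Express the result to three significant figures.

Effluent substrate depends only on kinetics and SRT: S = K_s(1 + k_d θ_c) / [θ_c(Yk − k_d) − 1] = 17.4 × (1 + 0.107 × 17.7) / [17.7 × (0.313 × 7.06 − 0.107) − 1] = 50.35 / 36.22 = 1.390 mg/L.
The observed yield is Y_obs = Y/(1 + k_d·θ_c) = 0.313 / (1 + 0.107 × 17.7) = 0.313 / 2.894 = 0.1082 g VSS per g bCOD removed.
ΔS = 197 − 1.39 = 195.6 mg/L, so the substrate removal rate is 4810 × 195.6/1000 = 940.9 kg bCOD/d.
Biomass produced: P_X = Y_obs·Q·ΔS = 0.1082 × 940.9 ≈ 101.8 kg VSS/d.

P_X ≈ 102 kg VSS/d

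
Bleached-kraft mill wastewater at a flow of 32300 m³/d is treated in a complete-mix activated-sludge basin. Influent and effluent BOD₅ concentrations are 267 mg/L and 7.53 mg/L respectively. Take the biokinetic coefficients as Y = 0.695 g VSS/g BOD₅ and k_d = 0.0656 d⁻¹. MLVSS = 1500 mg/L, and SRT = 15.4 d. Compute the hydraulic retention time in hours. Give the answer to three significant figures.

Rearranging the biomass balance for a CMAS with decay, V = Y·Q·ΔS·θ_c / [X·(1+k_d θ_c)] = 0.695 × 32300 × (267 − 7.53) × 15.4 / [1500 × (1 + 0.0656 × 15.4)] = 8.97×10^7 / 3015 = 29748 m³.
τ = V/Q = 29748/32300 = 0.9210 d, or 22.10 h.

τ ≈ 22.1 h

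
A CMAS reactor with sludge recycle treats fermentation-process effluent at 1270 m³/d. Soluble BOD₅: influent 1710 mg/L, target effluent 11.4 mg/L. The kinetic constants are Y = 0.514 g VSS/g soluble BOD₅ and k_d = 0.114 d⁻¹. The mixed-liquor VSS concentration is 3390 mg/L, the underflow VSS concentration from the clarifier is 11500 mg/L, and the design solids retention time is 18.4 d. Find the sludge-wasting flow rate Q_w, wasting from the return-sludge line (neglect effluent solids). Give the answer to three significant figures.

From the SRT design equation V = Y Q (S₀−S) θ_c / [X (1 + k_d θ_c)] = 0.514 × 1270 × (1710 − 11.4) × 18.4 / [3390 × (1 + 0.114 × 18.4)] = 2.04×10^7 / 10501 = 1943 m³.
θ_c = V·X/(Q_w·X_r) when wasting from the recycle, so Q_w = V·X/(θ_c·X_r) = 1943 × 3390 / (18.4 × 11500) = 31.13 m³/d.

Q_w ≈ 31.1 m³/d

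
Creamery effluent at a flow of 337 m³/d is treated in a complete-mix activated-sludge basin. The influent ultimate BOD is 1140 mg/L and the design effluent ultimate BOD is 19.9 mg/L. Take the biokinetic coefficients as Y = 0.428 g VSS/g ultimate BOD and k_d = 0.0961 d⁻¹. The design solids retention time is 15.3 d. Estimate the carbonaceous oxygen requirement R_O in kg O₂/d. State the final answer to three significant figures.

Correct the yield for decay: Y_obs = Y/(1 + k_d θ_c) = 0.428 / (1 + 0.0961 × 15.3) = 0.428 / 2.470 = 0.1733.
Q·(S₀ − S) = 337 × (1140 − 19.9) × 10⁻³ = 377.5 kg/d removed.
Biomass synthesised: P_X = Y_obs × 377.5 = 65.40 kg VSS/d.
R_O = Q·ΔS − 1.42 P_X = 377.5 − 92.87 = 284.6 kg O₂/d.

R_O ≈ 285 kg O₂/d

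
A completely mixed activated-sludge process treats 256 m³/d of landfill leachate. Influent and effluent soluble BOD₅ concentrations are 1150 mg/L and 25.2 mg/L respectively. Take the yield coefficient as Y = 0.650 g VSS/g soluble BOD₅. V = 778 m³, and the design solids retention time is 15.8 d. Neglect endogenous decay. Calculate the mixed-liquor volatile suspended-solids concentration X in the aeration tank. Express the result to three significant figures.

X ≈ 3800 mg/L

From V·X = Y·Q·(S₀ − S)·θ_c (decay neglected): X = 0.650 × 256 × (1150 − 25.2) × 15.8 / 778 = 3801 mg/L.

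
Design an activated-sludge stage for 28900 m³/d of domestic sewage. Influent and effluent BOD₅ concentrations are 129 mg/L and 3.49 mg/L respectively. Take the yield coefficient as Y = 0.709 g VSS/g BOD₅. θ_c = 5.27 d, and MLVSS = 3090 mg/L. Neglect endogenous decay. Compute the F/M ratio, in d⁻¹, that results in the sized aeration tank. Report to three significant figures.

V·X = Y·Q·ΔS·θ_c gives V = 0.709 × 28900 × (129 − 3.49) × 5.27 / 3090 = 4386 m³.
F/M = Q·S₀ / (V·X) = 28900 × 129 / (4386 × 3090) = 0.2751 g BOD₅·(g VSS·d)⁻¹.

F/M ≈ 0.275 d⁻¹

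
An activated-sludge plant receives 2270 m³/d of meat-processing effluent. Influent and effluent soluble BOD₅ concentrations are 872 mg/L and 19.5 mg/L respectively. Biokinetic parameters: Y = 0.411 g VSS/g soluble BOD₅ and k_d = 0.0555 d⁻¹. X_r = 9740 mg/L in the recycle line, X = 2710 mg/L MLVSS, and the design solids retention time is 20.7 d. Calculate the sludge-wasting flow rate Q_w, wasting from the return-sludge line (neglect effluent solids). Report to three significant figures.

Q_w ≈ 38.0 m³/d

Rearranging the biomass balance for a CMAS with decay, V = Y·Q·ΔS·θ_c / [X·(1+k_d θ_c)] = 0.411 × 2270 × (872 − 19.5) × 20.7 / [2710 × (1 + 0.0555 × 20.7)] = 1.65×10^7 / 5823 = 2827 m³.
Q_w = (V·X)/(θ_c X_r) = 2827 × 2710 / (20.7 × 9740) = 38.00 m³/d.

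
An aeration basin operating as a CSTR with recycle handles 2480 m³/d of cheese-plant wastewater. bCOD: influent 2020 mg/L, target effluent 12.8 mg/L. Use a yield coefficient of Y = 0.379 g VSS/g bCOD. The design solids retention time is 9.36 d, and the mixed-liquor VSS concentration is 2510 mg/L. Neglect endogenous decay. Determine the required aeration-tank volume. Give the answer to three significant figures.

V ≈ 7040 m³

Biomass mass balance (decay neglected): V·X = Y·Q·(S₀ − S)·θ_c, so V = 0.379 × 2480 × (2020 − 12.8) × 9.36 / 2510 = 7035 m³.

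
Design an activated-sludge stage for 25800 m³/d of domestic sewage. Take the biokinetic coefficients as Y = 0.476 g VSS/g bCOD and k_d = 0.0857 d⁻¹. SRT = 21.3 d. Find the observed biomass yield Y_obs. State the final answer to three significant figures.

Correct the yield for decay: Y_obs = Y/(1 + k_d θ_c) = 0.476 / (1 + 0.0857 × 21.3) = 0.476 / 2.825 = 0.1685.

Y_obs ≈ 0.168 g VSS/g bCOD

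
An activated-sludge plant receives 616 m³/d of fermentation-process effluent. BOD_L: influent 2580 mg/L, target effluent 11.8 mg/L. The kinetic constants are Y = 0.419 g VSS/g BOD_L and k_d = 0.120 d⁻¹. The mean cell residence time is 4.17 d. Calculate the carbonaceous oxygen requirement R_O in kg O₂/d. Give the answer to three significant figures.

R_O ≈ 955 kg O₂/d

The observed yield is Y_obs = Y/(1 + k_d·θ_c) = 0.419 / (1 + 0.120 × 4.17) = 0.419 / 1.500 = 0.2793 g VSS per g BOD_L removed.
Substrate removed = Q·(S₀ − S) = 616 m³/d × (2580 − 11.8) g/m³ = 1.58×10^6 g/d = 1582 kg/d.
P_X = Y_obs·Q·(S₀ − S) = 0.2793 × 1582 = 441.8 kg VSS/d.
R_O = Q·(S₀ − S) − 1.42·P_X = 1582 − 1.42 × 441.8 = 954.7 kg O₂/d.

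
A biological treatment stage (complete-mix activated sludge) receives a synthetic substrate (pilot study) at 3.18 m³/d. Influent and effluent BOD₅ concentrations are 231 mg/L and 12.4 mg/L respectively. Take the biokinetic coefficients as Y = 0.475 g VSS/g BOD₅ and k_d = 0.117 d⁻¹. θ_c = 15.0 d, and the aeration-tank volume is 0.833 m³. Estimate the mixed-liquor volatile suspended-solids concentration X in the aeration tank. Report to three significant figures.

X ≈ 2160 mg/L

Solving the biomass balance for X: X = Y Q (S₀−S) θ_c / [V (1+k_d θ_c)] = 0.475 × 3.18 × (231 − 12.4) × 15.0 / [0.833 × (1 + 0.117 × 15.0)] = 2158 mg/L.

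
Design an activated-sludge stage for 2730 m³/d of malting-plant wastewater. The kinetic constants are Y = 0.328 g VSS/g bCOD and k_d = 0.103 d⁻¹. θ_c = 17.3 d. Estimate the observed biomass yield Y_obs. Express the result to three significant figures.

Y_obs ≈ 0.118 g VSS/g bCOD

Y_obs = Y / (1 + k_d θ_c) = 0.328 / (1 + 0.103 × 17.3) = 0.328 / 2.782 = 0.1179.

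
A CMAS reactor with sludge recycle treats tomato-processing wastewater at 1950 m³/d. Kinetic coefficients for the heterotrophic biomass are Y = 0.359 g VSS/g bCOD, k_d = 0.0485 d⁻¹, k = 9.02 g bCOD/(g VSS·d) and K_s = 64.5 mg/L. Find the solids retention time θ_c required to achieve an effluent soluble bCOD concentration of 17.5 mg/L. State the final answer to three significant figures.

Specific growth rate at S = 17.5 mg/L: μ = YkS/(K_s+S) = 0.359·9.02·17.5/(64.5+17.5) = 0.6911 d⁻¹.
Then 1/θ_c = μ − k_d = 0.6911 − 0.0485 = 0.6426 d⁻¹, giving θ_c = 1.556 d.

θ_c ≈ 1.56 d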